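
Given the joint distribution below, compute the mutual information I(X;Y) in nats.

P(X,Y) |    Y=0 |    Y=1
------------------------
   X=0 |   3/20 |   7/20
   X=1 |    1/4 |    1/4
0.0210 nats

Mutual information: I(X;Y) = H(X) + H(Y) - H(X,Y)

Marginals:
P(X) = (1/2, 1/2), H(X) = 0.6931 nats
P(Y) = (2/5, 3/5), H(Y) = 0.6730 nats

Joint entropy: H(X,Y) = 1.3452 nats

I(X;Y) = 0.6931 + 0.6730 - 1.3452 = 0.0210 nats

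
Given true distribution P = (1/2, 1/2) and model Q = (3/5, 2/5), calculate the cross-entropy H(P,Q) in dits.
0.3099 dits

Cross-entropy: H(P,Q) = -Σ p(x) log q(x)

Alternatively: H(P,Q) = H(P) + D_KL(P||Q)
H(P) = 0.3010 dits
D_KL(P||Q) = 0.0089 dits

H(P,Q) = 0.3010 + 0.0089 = 0.3099 dits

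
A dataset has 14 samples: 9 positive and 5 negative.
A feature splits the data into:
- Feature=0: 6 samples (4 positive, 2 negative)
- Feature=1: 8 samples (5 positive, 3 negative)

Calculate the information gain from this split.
0.0013 bits

Information Gain = H(Y) - H(Y|Feature)

Before split:
P(positive) = 9/14 = 0.6429
H(Y) = 0.9403 bits

After split:
Feature=0: H = 0.9183 bits (weight = 6/14)
Feature=1: H = 0.9544 bits (weight = 8/14)
H(Y|Feature) = (6/14)×0.9183 + (8/14)×0.9544 = 0.9389 bits

Information Gain = 0.9403 - 0.9389 = 0.0013 bits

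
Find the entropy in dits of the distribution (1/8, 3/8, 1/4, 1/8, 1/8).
0.6489 dits

Shannon entropy is H(X) = -Σ p(x) log p(x).

For P = (1/8, 3/8, 1/4, 1/8, 1/8):
H = -1/8 × log_10(1/8) -3/8 × log_10(3/8) -1/4 × log_10(1/4) -1/8 × log_10(1/8) -1/8 × log_10(1/8)
H = 0.6489 dits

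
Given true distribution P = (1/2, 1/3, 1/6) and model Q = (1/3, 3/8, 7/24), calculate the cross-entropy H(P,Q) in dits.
0.4697 dits

Cross-entropy: H(P,Q) = -Σ p(x) log q(x)

Alternatively: H(P,Q) = H(P) + D_KL(P||Q)
H(P) = 0.4392 dits
D_KL(P||Q) = 0.0305 dits

H(P,Q) = 0.4392 + 0.0305 = 0.4697 dits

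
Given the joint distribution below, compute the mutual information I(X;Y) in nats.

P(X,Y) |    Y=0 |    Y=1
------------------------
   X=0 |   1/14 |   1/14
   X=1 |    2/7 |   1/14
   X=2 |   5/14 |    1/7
0.0214 nats

Mutual information: I(X;Y) = H(X) + H(Y) - H(X,Y)

Marginals:
P(X) = (1/7, 5/14, 1/2), H(X) = 0.9923 nats
P(Y) = (5/7, 2/7), H(Y) = 0.5983 nats

Joint entropy: H(X,Y) = 1.5692 nats

I(X;Y) = 0.9923 + 0.5983 - 1.5692 = 0.0214 nats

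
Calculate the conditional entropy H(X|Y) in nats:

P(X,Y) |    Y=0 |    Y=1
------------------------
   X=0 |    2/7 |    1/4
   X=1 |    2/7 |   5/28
0.6872 nats

Using the chain rule: H(X|Y) = H(X,Y) - H(Y)

First, compute H(X,Y) = 1.3701 nats

Marginal P(Y) = (4/7, 3/7)
H(Y) = 0.6829 nats

H(X|Y) = H(X,Y) - H(Y) = 1.3701 - 0.6829 = 0.6872 nats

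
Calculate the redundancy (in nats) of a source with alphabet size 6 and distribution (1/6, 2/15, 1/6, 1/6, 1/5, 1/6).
0.0067 nats

Redundancy measures how far a source is from maximum entropy:
R = H_max - H(X)

Maximum entropy for 6 symbols: H_max = log_e(6) = 1.7918 nats
Actual entropy: H(X) = 1.7850 nats
Redundancy: R = 1.7918 - 1.7850 = 0.0067 nats

This redundancy represents potential for compression: the source could be compressed by 0.0067 nats per symbol.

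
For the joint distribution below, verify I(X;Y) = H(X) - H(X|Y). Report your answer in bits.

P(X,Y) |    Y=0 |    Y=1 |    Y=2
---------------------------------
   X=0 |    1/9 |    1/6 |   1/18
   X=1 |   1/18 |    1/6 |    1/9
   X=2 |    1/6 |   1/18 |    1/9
I(X;Y) = 0.1124 bits

Mutual information has multiple equivalent forms:
- I(X;Y) = H(X) - H(X|Y)
- I(X;Y) = H(Y) - H(Y|X)
- I(X;Y) = H(X) + H(Y) - H(X,Y)

Computing all quantities:
H(X) = 1.5850, H(Y) = 1.5715, H(X,Y) = 3.0441
H(X|Y) = 1.4726, H(Y|X) = 1.4591

Verification:
H(X) - H(X|Y) = 1.5850 - 1.4726 = 0.1124
H(Y) - H(Y|X) = 1.5715 - 1.4591 = 0.1124
H(X) + H(Y) - H(X,Y) = 1.5850 + 1.5715 - 3.0441 = 0.1124

All forms give I(X;Y) = 0.1124 bits. ✓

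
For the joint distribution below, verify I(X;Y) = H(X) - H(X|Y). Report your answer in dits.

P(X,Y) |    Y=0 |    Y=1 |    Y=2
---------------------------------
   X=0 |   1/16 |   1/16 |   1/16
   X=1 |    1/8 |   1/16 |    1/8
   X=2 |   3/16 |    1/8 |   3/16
I(X;Y) = 0.0024 dits

Mutual information has multiple equivalent forms:
- I(X;Y) = H(X) - H(X|Y)
- I(X;Y) = H(Y) - H(Y|X)
- I(X;Y) = H(X) + H(Y) - H(X,Y)

Computing all quantities:
H(X) = 0.4447, H(Y) = 0.4700, H(X,Y) = 0.9123
H(X|Y) = 0.4423, H(Y|X) = 0.4676

Verification:
H(X) - H(X|Y) = 0.4447 - 0.4423 = 0.0024
H(Y) - H(Y|X) = 0.4700 - 0.4676 = 0.0024
H(X) + H(Y) - H(X,Y) = 0.4447 + 0.4700 - 0.9123 = 0.0024

All forms give I(X;Y) = 0.0024 dits. ✓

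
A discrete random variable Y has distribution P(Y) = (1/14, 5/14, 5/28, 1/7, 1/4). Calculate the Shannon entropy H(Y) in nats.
1.4884 nats

Shannon entropy is H(X) = -Σ p(x) log p(x).

For P = (1/14, 5/14, 5/28, 1/7, 1/4):
H = -1/14 × log_e(1/14) -5/14 × log_e(5/14) -5/28 × log_e(5/28) -1/7 × log_e(1/7) -1/4 × log_e(1/4)
H = 1.4884 nats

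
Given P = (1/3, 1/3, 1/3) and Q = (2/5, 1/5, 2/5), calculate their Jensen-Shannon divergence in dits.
0.0050 dits

Jensen-Shannon divergence is:
JSD(P||Q) = 0.5 × D_KL(P||M) + 0.5 × D_KL(Q||M)
where M = 0.5 × (P + Q) is the mixture distribution.

M = 0.5 × (1/3, 1/3, 1/3) + 0.5 × (2/5, 1/5, 2/5) = (11/30, 4/15, 11/30)

D_KL(P||M) = 0.0047 dits
D_KL(Q||M) = 0.0052 dits

JSD(P||Q) = 0.5 × 0.0047 + 0.5 × 0.0052 = 0.0050 dits

Unlike KL divergence, JSD is symmetric and bounded: 0 ≤ JSD ≤ log(2).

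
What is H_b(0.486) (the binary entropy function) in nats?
0.6928 nats

The binary entropy function is:
H(p) = -p log(p) - (1-p) log(1-p)

H(0.486) = -0.486 × log_e(0.486) - 0.514 × log_e(0.514)
H(0.486) = 0.6928 nats

Note: Binary entropy is maximized at p=0.5 (H=1 bit) and minimized at p=0 or p=1 (H=0).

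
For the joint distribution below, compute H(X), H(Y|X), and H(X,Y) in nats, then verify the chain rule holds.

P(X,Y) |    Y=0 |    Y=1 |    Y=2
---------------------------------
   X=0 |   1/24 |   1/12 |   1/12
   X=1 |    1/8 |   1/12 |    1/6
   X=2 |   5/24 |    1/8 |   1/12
H(X,Y) = 2.1060, H(X) = 1.0594, H(Y|X) = 1.0466 (all in nats)

Chain rule: H(X,Y) = H(X) + H(Y|X)

Left side — joint entropy directly:
H(X,Y) = -Σ p(x,y) log p(x,y) = 2.1060 nats

Right side — compute H(Y|X) from the conditional distributions:
P(X) = (5/24, 3/8, 5/12), so H(X) = 1.0594 nats
H(Y|X) = Σ_x P(X=x) · H(Y|X=x):
  P(Y|X=0) = (1/5, 2/5, 2/5), H(Y|X=0) = 1.0549, weight P(X=0) = 5/24
  P(Y|X=1) = (1/3, 2/9, 4/9), H(Y|X=1) = 1.0609, weight P(X=1) = 3/8
  P(Y|X=2) = (1/2, 3/10, 1/5), H(Y|X=2) = 1.0297, weight P(X=2) = 5/12
H(Y|X) = 1.0466 nats

H(X) + H(Y|X) = 1.0594 + 1.0466 = 2.1060 nats

Both sides equal 2.1060 nats. ✓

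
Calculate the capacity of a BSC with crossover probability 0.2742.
0.1526 bits

For a binary symmetric channel (BSC) with error probability p:
Capacity C = 1 - H(p) bits per symbol

where H(p) = -p log₂(p) - (1-p) log₂(1-p) is the binary entropy function.

H(0.2742) = 0.8474 bits
C = 1 - 0.8474 = 0.1526 bits per symbol

This means we can reliably transmit up to 0.1526 bits of information per channel use.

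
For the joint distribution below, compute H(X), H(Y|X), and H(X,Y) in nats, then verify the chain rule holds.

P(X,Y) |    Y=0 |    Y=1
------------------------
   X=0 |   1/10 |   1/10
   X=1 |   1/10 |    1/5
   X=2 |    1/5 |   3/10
H(X,Y) = 1.6957, H(X) = 1.0297, H(Y|X) = 0.6661 (all in nats)

Chain rule: H(X,Y) = H(X) + H(Y|X)

Left side — joint entropy directly:
H(X,Y) = -Σ p(x,y) log p(x,y) = 1.6957 nats

Right side — compute H(Y|X) from the conditional distributions:
P(X) = (1/5, 3/10, 1/2), so H(X) = 1.0297 nats
H(Y|X) = Σ_x P(X=x) · H(Y|X=x):
  P(Y|X=0) = (1/2, 1/2), H(Y|X=0) = 0.6931, weight P(X=0) = 1/5
  P(Y|X=1) = (1/3, 2/3), H(Y|X=1) = 0.6365, weight P(X=1) = 3/10
  P(Y|X=2) = (2/5, 3/5), H(Y|X=2) = 0.6730, weight P(X=2) = 1/2
H(Y|X) = 0.6661 nats

H(X) + H(Y|X) = 1.0297 + 0.6661 = 1.6957 nats

Both sides equal 1.6957 nats. ✓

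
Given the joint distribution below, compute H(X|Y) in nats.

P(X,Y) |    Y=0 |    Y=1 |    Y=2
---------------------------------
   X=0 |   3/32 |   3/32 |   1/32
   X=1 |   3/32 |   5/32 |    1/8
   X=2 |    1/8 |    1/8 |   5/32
1.0392 nats

Using the chain rule: H(X|Y) = H(X,Y) - H(Y)

First, compute H(X,Y) = 2.1339 nats

Marginal P(Y) = (5/16, 3/8, 5/16)
H(Y) = 1.0948 nats

H(X|Y) = H(X,Y) - H(Y) = 2.1339 - 1.0948 = 1.0392 nats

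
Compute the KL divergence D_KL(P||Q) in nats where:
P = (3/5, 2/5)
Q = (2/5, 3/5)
0.0811 nats

KL divergence: D_KL(P||Q) = Σ p(x) log(p(x)/q(x))

Computing term by term:
  x=0: 3/5 × log_e[(3/5)/(2/5)] = 3/5 × 0.4055 = 0.2433
  x=1: 2/5 × log_e[(2/5)/(3/5)] = 2/5 × -0.4055 = -0.1622

D_KL(P||Q) = 0.0811 nats

Note: KL divergence is always non-negative and equals 0 iff P = Q.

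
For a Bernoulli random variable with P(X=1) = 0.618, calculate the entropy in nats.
0.6650 nats

The binary entropy function is:
H(p) = -p log(p) - (1-p) log(1-p)

H(0.618) = -0.618 × log_e(0.618) - 0.382 × log_e(0.382)
H(0.618) = 0.6650 nats

Note: Binary entropy is maximized at p=0.5 (H=1 bit) and minimized at p=0 or p=1 (H=0).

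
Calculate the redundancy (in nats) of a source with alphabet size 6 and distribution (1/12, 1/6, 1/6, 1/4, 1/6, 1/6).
0.0436 nats

Redundancy measures how far a source is from maximum entropy:
R = H_max - H(X)

Maximum entropy for 6 symbols: H_max = log_e(6) = 1.7918 nats
Actual entropy: H(X) = 1.7482 nats
Redundancy: R = 1.7918 - 1.7482 = 0.0436 nats

This redundancy represents potential for compression: the source could be compressed by 0.0436 nats per symbol.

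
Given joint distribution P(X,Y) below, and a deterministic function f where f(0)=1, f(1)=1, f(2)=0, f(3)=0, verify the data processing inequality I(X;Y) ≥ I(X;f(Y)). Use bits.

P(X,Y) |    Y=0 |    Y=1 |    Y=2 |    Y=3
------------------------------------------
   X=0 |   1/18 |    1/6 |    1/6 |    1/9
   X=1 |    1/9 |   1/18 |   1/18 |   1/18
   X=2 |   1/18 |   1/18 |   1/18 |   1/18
I(X;Y) = 0.0672, I(X;f(Y)) = 0.0125, inequality holds: 0.0672 ≥ 0.0125

Data Processing Inequality: For any Markov chain X → Y → Z, we have I(X;Y) ≥ I(X;Z).

Here Z = f(Y) is a deterministic function of Y, forming X → Y → Z.

Original I(X;Y) = 0.0672 bits

After applying f:
P(X,Z) where Z=f(Y):
- P(X,Z=0) = P(X,Y=2) + P(X,Y=3)
- P(X,Z=1) = P(X,Y=0) + P(X,Y=1)

I(X;Z) = I(X;f(Y)) = 0.0125 bits

Verification: 0.0672 ≥ 0.0125 ✓

Information cannot be created by processing; the function f can only lose information about X.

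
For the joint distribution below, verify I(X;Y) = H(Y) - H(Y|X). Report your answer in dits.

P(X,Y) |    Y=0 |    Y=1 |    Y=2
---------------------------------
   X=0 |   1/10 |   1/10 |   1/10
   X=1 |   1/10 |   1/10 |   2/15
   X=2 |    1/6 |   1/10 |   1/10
I(X;Y) = 0.0050 dits

Mutual information has multiple equivalent forms:
- I(X;Y) = H(X) - H(X|Y)
- I(X;Y) = H(Y) - H(Y|X)
- I(X;Y) = H(X) + H(Y) - H(X,Y)

Computing all quantities:
H(X) = 0.4757, H(Y) = 0.4757, H(X,Y) = 0.9464
H(X|Y) = 0.4707, H(Y|X) = 0.4707

Verification:
H(X) - H(X|Y) = 0.4757 - 0.4707 = 0.0050
H(Y) - H(Y|X) = 0.4757 - 0.4707 = 0.0050
H(X) + H(Y) - H(X,Y) = 0.4757 + 0.4757 - 0.9464 = 0.0050

All forms give I(X;Y) = 0.0050 dits. ✓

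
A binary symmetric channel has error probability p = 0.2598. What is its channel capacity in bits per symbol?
0.1736 bits

For a binary symmetric channel (BSC) with error probability p:
Capacity C = 1 - H(p) bits per symbol

where H(p) = -p log₂(p) - (1-p) log₂(1-p) is the binary entropy function.

H(0.2598) = 0.8264 bits
C = 1 - 0.8264 = 0.1736 bits per symbol

This means we can reliably transmit up to 0.1736 bits of information per channel use.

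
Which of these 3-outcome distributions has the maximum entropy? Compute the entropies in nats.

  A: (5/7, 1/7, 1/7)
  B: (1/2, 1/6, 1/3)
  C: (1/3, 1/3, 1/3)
C

For a discrete distribution over n outcomes, entropy is maximized by the uniform distribution.

Computing entropies:
H(A) = 0.7963 nats
H(B) = 1.0114 nats
H(C) = 1.0986 nats

The uniform distribution (where all probabilities equal 1/3) achieves the maximum entropy of log_e(3) = 1.0986 nats.

Distribution C has the highest entropy.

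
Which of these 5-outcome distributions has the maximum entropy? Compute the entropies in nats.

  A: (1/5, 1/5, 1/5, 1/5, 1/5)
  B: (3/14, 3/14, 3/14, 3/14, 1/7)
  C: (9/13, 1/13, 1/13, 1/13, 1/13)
A

For a discrete distribution over n outcomes, entropy is maximized by the uniform distribution.

Computing entropies:
H(A) = 1.6094 nats
H(B) = 1.5984 nats
H(C) = 1.0438 nats

The uniform distribution (where all probabilities equal 1/5) achieves the maximum entropy of log_e(5) = 1.6094 nats.

Distribution A has the highest entropy.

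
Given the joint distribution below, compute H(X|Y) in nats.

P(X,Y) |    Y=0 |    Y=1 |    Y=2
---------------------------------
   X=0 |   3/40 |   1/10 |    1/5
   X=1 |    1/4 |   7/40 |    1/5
0.6331 nats

Using the chain rule: H(X|Y) = H(X,Y) - H(Y)

First, compute H(X,Y) = 1.7199 nats

Marginal P(Y) = (13/40, 11/40, 2/5)
H(Y) = 1.0868 nats

H(X|Y) = H(X,Y) - H(Y) = 1.7199 - 1.0868 = 0.6331 nats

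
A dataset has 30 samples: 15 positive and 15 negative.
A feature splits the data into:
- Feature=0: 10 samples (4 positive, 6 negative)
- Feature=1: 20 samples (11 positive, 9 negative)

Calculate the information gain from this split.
0.0145 bits

Information Gain = H(Y) - H(Y|Feature)

Before split:
P(positive) = 15/30 = 0.5000
H(Y) = 1.0000 bits

After split:
Feature=0: H = 0.9710 bits (weight = 10/30)
Feature=1: H = 0.9928 bits (weight = 20/30)
H(Y|Feature) = (10/30)×0.9710 + (20/30)×0.9928 = 0.9855 bits

Information Gain = 1.0000 - 0.9855 = 0.0145 bits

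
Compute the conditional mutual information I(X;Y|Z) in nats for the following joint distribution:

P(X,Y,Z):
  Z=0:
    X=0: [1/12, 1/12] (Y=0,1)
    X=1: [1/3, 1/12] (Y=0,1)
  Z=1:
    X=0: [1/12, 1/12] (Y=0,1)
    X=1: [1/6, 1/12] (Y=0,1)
0.0307 nats

Conditional mutual information: I(X;Y|Z) = H(X|Z) + H(Y|Z) - H(X,Y|Z)

H(Z) = 0.6792
H(X,Z) = 1.3086 → H(X|Z) = 0.6294
H(Y,Z) = 1.3086 → H(Y|Z) = 0.6294
H(X,Y,Z) = 1.9073 → H(X,Y|Z) = 1.2281

I(X;Y|Z) = 0.6294 + 0.6294 - 1.2281 = 0.0307 nats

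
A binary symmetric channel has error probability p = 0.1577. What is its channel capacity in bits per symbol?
0.3712 bits

For a binary symmetric channel (BSC) with error probability p:
Capacity C = 1 - H(p) bits per symbol

where H(p) = -p log₂(p) - (1-p) log₂(1-p) is the binary entropy function.

H(0.1577) = 0.6288 bits
C = 1 - 0.6288 = 0.3712 bits per symbol

This means we can reliably transmit up to 0.3712 bits of information per channel use.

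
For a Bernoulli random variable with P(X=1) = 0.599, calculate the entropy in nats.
0.6734 nats

The binary entropy function is:
H(p) = -p log(p) - (1-p) log(1-p)

H(0.599) = -0.599 × log_e(0.599) - 0.401 × log_e(0.401)
H(0.599) = 0.6734 nats

Note: Binary entropy is maximized at p=0.5 (H=1 bit) and minimized at p=0 or p=1 (H=0).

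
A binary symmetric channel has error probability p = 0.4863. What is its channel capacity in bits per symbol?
0.0005 bits

For a binary symmetric channel (BSC) with error probability p:
Capacity C = 1 - H(p) bits per symbol

where H(p) = -p log₂(p) - (1-p) log₂(1-p) is the binary entropy function.

H(0.4863) = 0.9995 bits
C = 1 - 0.9995 = 0.0005 bits per symbol

This means we can reliably transmit up to 0.0005 bits of information per channel use.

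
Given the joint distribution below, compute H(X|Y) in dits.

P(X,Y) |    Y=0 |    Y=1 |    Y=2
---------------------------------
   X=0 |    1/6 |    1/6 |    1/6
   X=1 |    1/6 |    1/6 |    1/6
0.3010 dits

Using the chain rule: H(X|Y) = H(X,Y) - H(Y)

First, compute H(X,Y) = 0.7782 dits

Marginal P(Y) = (1/3, 1/3, 1/3)
H(Y) = 0.4771 dits

H(X|Y) = H(X,Y) - H(Y) = 0.7782 - 0.4771 = 0.3010 dits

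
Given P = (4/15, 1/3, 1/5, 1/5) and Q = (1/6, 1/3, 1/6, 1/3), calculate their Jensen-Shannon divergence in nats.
0.0150 nats

Jensen-Shannon divergence is:
JSD(P||Q) = 0.5 × D_KL(P||M) + 0.5 × D_KL(Q||M)
where M = 0.5 × (P + Q) is the mixture distribution.

M = 0.5 × (4/15, 1/3, 1/5, 1/5) + 0.5 × (1/6, 1/3, 1/6, 1/3) = (0.216667, 1/3, 0.183333, 4/15)

D_KL(P||M) = 0.0152 nats
D_KL(Q||M) = 0.0148 nats

JSD(P||Q) = 0.5 × 0.0152 + 0.5 × 0.0148 = 0.0150 nats

Unlike KL divergence, JSD is symmetric and bounded: 0 ≤ JSD ≤ log(2).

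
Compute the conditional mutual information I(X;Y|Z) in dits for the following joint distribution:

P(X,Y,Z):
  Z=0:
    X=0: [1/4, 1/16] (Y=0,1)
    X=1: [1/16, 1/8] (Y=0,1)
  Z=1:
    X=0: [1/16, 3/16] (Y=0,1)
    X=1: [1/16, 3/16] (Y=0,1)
0.0239 dits

Conditional mutual information: I(X;Y|Z) = H(X|Z) + H(Y|Z) - H(X,Y|Z)

H(Z) = 0.3010
H(X,Z) = 0.5952 → H(X|Z) = 0.2942
H(Y,Z) = 0.5668 → H(Y|Z) = 0.2658
H(X,Y,Z) = 0.8371 → H(X,Y|Z) = 0.5360

I(X;Y|Z) = 0.2942 + 0.2658 - 0.5360 = 0.0239 dits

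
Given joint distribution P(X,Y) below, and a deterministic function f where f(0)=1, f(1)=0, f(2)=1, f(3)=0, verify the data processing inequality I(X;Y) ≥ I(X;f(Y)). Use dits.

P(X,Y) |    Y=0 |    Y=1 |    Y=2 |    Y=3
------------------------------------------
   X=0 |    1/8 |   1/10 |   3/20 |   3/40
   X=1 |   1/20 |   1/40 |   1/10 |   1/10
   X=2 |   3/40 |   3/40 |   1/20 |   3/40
I(X;Y) = 0.0180, I(X;f(Y)) = 0.0037, inequality holds: 0.0180 ≥ 0.0037

Data Processing Inequality: For any Markov chain X → Y → Z, we have I(X;Y) ≥ I(X;Z).

Here Z = f(Y) is a deterministic function of Y, forming X → Y → Z.

Original I(X;Y) = 0.0180 dits

After applying f:
P(X,Z) where Z=f(Y):
- P(X,Z=0) = P(X,Y=1) + P(X,Y=3)
- P(X,Z=1) = P(X,Y=0) + P(X,Y=2)

I(X;Z) = I(X;f(Y)) = 0.0037 dits

Verification: 0.0180 ≥ 0.0037 ✓

Information cannot be created by processing; the function f can only lose information about X.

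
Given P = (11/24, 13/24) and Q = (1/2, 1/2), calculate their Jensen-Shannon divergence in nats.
0.0009 nats

Jensen-Shannon divergence is:
JSD(P||Q) = 0.5 × D_KL(P||M) + 0.5 × D_KL(Q||M)
where M = 0.5 × (P + Q) is the mixture distribution.

M = 0.5 × (11/24, 13/24) + 0.5 × (1/2, 1/2) = (0.479167, 0.520833)

D_KL(P||M) = 0.0009 nats
D_KL(Q||M) = 0.0009 nats

JSD(P||Q) = 0.5 × 0.0009 + 0.5 × 0.0009 = 0.0009 nats

Unlike KL divergence, JSD is symmetric and bounded: 0 ≤ JSD ≤ log(2).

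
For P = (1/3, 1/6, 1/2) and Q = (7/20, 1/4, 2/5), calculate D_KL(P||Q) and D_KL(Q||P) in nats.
D_KL(P||Q) = 0.0277, D_KL(Q||P) = 0.0292

KL divergence is not symmetric: D_KL(P||Q) ≠ D_KL(Q||P) in general.

D_KL(P||Q) = 0.0277 nats
D_KL(Q||P) = 0.0292 nats

No, they are not equal!

This asymmetry is why KL divergence is not a true distance metric.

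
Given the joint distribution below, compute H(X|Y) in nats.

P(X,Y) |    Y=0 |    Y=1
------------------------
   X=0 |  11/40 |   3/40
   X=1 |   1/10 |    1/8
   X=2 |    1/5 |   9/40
1.0151 nats

Using the chain rule: H(X|Y) = H(X,Y) - H(Y)

First, compute H(X,Y) = 1.6970 nats

Marginal P(Y) = (23/40, 17/40)
H(Y) = 0.6819 nats

H(X|Y) = H(X,Y) - H(Y) = 1.6970 - 0.6819 = 1.0151 nats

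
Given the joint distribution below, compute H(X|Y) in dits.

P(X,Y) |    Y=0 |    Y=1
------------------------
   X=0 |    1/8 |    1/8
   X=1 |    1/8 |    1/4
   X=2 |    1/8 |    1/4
0.4653 dits

Using the chain rule: H(X|Y) = H(X,Y) - H(Y)

First, compute H(X,Y) = 0.7526 dits

Marginal P(Y) = (3/8, 5/8)
H(Y) = 0.2873 dits

H(X|Y) = H(X,Y) - H(Y) = 0.7526 - 0.2873 = 0.4653 dits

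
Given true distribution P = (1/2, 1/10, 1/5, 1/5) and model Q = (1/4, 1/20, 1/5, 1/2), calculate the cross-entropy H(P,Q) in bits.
2.0966 bits

Cross-entropy: H(P,Q) = -Σ p(x) log q(x)

Alternatively: H(P,Q) = H(P) + D_KL(P||Q)
H(P) = 1.7610 bits
D_KL(P||Q) = 0.3356 bits

H(P,Q) = 1.7610 + 0.3356 = 2.0966 bits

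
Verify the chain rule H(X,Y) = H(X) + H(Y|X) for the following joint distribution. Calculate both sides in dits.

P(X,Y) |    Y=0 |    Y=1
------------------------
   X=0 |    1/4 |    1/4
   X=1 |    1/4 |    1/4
H(X,Y) = 0.6021, H(X) = 0.3010, H(Y|X) = 0.3010 (all in dits)

Chain rule: H(X,Y) = H(X) + H(Y|X)

Left side — joint entropy directly:
H(X,Y) = -Σ p(x,y) log p(x,y) = 0.6021 dits

Right side — compute H(Y|X) from the conditional distributions:
P(X) = (1/2, 1/2), so H(X) = 0.3010 dits
H(Y|X) = Σ_x P(X=x) · H(Y|X=x):
  P(Y|X=0) = (1/2, 1/2), H(Y|X=0) = 0.3010, weight P(X=0) = 1/2
  P(Y|X=1) = (1/2, 1/2), H(Y|X=1) = 0.3010, weight P(X=1) = 1/2
H(Y|X) = 0.3010 dits

H(X) + H(Y|X) = 0.3010 + 0.3010 = 0.6021 dits

Both sides equal 0.6021 dits. ✓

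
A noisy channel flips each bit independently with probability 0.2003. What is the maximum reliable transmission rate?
0.2775 bits

For a binary symmetric channel (BSC) with error probability p:
Capacity C = 1 - H(p) bits per symbol

where H(p) = -p log₂(p) - (1-p) log₂(1-p) is the binary entropy function.

H(0.2003) = 0.7225 bits
C = 1 - 0.7225 = 0.2775 bits per symbol

This means we can reliably transmit up to 0.2775 bits of information per channel use.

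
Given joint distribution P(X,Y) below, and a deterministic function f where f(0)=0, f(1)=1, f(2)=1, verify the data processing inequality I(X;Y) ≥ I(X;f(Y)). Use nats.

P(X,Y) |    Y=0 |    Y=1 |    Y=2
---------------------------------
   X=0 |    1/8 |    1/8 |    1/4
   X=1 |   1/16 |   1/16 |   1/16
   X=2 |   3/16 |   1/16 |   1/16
I(X;Y) = 0.0594, I(X;f(Y)) = 0.0507, inequality holds: 0.0594 ≥ 0.0507

Data Processing Inequality: For any Markov chain X → Y → Z, we have I(X;Y) ≥ I(X;Z).

Here Z = f(Y) is a deterministic function of Y, forming X → Y → Z.

Original I(X;Y) = 0.0594 nats

After applying f:
P(X,Z) where Z=f(Y):
- P(X,Z=0) = P(X,Y=0)
- P(X,Z=1) = P(X,Y=1) + P(X,Y=2)

I(X;Z) = I(X;f(Y)) = 0.0507 nats

Verification: 0.0594 ≥ 0.0507 ✓

Information cannot be created by processing; the function f can only lose information about X.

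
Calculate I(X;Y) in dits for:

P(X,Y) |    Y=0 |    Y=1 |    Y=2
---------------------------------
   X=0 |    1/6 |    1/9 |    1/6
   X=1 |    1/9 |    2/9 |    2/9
0.0097 dits

Mutual information: I(X;Y) = H(X) + H(Y) - H(X,Y)

Marginals:
P(X) = (4/9, 5/9), H(X) = 0.2983 dits
P(Y) = (5/18, 1/3, 7/18), H(Y) = 0.4731 dits

Joint entropy: H(X,Y) = 0.7618 dits

I(X;Y) = 0.2983 + 0.4731 - 0.7618 = 0.0097 dits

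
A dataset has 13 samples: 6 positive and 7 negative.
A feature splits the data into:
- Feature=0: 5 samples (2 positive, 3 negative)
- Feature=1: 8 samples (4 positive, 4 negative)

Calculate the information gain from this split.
0.0069 bits

Information Gain = H(Y) - H(Y|Feature)

Before split:
P(positive) = 6/13 = 0.4615
H(Y) = 0.9957 bits

After split:
Feature=0: H = 0.9710 bits (weight = 5/13)
Feature=1: H = 1.0000 bits (weight = 8/13)
H(Y|Feature) = (5/13)×0.9710 + (8/13)×1.0000 = 0.9888 bits

Information Gain = 0.9957 - 0.9888 = 0.0069 bits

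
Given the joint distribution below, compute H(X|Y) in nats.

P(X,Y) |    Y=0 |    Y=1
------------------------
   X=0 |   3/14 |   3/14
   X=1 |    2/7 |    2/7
0.6829 nats

Using the chain rule: H(X|Y) = H(X,Y) - H(Y)

First, compute H(X,Y) = 1.3761 nats

Marginal P(Y) = (1/2, 1/2)
H(Y) = 0.6931 nats

H(X|Y) = H(X,Y) - H(Y) = 1.3761 - 0.6931 = 0.6829 nats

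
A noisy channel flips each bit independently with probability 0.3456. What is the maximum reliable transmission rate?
0.0699 bits

For a binary symmetric channel (BSC) with error probability p:
Capacity C = 1 - H(p) bits per symbol

where H(p) = -p log₂(p) - (1-p) log₂(1-p) is the binary entropy function.

H(0.3456) = 0.9301 bits
C = 1 - 0.9301 = 0.0699 bits per symbol

This means we can reliably transmit up to 0.0699 bits of information per channel use.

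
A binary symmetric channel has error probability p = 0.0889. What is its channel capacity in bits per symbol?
0.5672 bits

For a binary symmetric channel (BSC) with error probability p:
Capacity C = 1 - H(p) bits per symbol

where H(p) = -p log₂(p) - (1-p) log₂(1-p) is the binary entropy function.

H(0.0889) = 0.4328 bits
C = 1 - 0.4328 = 0.5672 bits per symbol

This means we can reliably transmit up to 0.5672 bits of information per channel use.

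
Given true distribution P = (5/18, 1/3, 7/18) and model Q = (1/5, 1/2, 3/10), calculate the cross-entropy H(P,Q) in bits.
1.6538 bits

Cross-entropy: H(P,Q) = -Σ p(x) log q(x)

Alternatively: H(P,Q) = H(P) + D_KL(P||Q)
H(P) = 1.5715 bits
D_KL(P||Q) = 0.0823 bits

H(P,Q) = 1.5715 + 0.0823 = 1.6538 bits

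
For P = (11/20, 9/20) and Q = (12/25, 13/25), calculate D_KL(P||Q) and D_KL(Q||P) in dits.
D_KL(P||Q) = 0.0043, D_KL(Q||P) = 0.0043

KL divergence is not symmetric: D_KL(P||Q) ≠ D_KL(Q||P) in general.

D_KL(P||Q) = 0.0043 dits
D_KL(Q||P) = 0.0043 dits

In this case they happen to be equal (to 4 decimal places).

This asymmetry is why KL divergence is not a true distance metric.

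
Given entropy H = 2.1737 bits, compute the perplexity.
4.5118

Perplexity is 2^H (or exp(H) for natural log).

H = 2.1737 bits
Perplexity = 2^2.1737 = 4.5118

Interpretation: The model's uncertainty is equivalent to choosing uniformly among 4.5 options.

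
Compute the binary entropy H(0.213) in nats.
0.5179 nats

The binary entropy function is:
H(p) = -p log(p) - (1-p) log(1-p)

H(0.213) = -0.213 × log_e(0.213) - 0.787 × log_e(0.787)
H(0.213) = 0.5179 nats

Note: Binary entropy is maximized at p=0.5 (H=1 bit) and minimized at p=0 or p=1 (H=0).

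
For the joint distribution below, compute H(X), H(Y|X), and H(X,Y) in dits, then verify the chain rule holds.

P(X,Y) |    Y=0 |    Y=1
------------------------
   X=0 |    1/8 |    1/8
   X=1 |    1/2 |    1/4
H(X,Y) = 0.5268, H(X) = 0.2442, H(Y|X) = 0.2826 (all in dits)

Chain rule: H(X,Y) = H(X) + H(Y|X)

Left side — joint entropy directly:
H(X,Y) = -Σ p(x,y) log p(x,y) = 0.5268 dits

Right side — compute H(Y|X) from the conditional distributions:
P(X) = (1/4, 3/4), so H(X) = 0.2442 dits
H(Y|X) = Σ_x P(X=x) · H(Y|X=x):
  P(Y|X=0) = (1/2, 1/2), H(Y|X=0) = 0.3010, weight P(X=0) = 1/4
  P(Y|X=1) = (2/3, 1/3), H(Y|X=1) = 0.2764, weight P(X=1) = 3/4
H(Y|X) = 0.2826 dits

H(X) + H(Y|X) = 0.2442 + 0.2826 = 0.5268 dits

Both sides equal 0.5268 dits. ✓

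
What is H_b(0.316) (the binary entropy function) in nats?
0.6238 nats

The binary entropy function is:
H(p) = -p log(p) - (1-p) log(1-p)

H(0.316) = -0.316 × log_e(0.316) - 0.684 × log_e(0.684)
H(0.316) = 0.6238 nats

Note: Binary entropy is maximized at p=0.5 (H=1 bit) and minimized at p=0 or p=1 (H=0).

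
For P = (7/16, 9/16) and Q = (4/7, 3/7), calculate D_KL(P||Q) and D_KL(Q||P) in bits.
D_KL(P||Q) = 0.0521, D_KL(Q||P) = 0.0520

KL divergence is not symmetric: D_KL(P||Q) ≠ D_KL(Q||P) in general.

D_KL(P||Q) = 0.0521 bits
D_KL(Q||P) = 0.0520 bits

No, they are not equal!

This asymmetry is why KL divergence is not a true distance metric.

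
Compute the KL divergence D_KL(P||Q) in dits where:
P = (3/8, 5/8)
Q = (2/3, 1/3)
0.0769 dits

KL divergence: D_KL(P||Q) = Σ p(x) log(p(x)/q(x))

Computing term by term:
  x=0: 3/8 × log_10[(3/8)/(2/3)] = 3/8 × -0.2499 = -0.0937
  x=1: 5/8 × log_10[(5/8)/(1/3)] = 5/8 × 0.2730 = 0.1706

D_KL(P||Q) = 0.0769 dits

Note: KL divergence is always non-negative and equals 0 iff P = Q.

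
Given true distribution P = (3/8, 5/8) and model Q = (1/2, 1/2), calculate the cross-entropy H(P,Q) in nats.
0.6931 nats

Cross-entropy: H(P,Q) = -Σ p(x) log q(x)

Alternatively: H(P,Q) = H(P) + D_KL(P||Q)
H(P) = 0.6616 nats
D_KL(P||Q) = 0.0316 nats

H(P,Q) = 0.6616 + 0.0316 = 0.6931 nats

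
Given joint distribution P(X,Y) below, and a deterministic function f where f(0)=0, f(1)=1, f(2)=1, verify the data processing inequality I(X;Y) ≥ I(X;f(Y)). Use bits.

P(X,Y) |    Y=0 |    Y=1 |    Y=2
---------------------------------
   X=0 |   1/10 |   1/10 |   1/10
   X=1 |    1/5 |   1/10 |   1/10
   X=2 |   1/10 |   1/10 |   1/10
I(X;Y) = 0.0200, I(X;f(Y)) = 0.0200, inequality holds: 0.0200 ≥ 0.0200

Data Processing Inequality: For any Markov chain X → Y → Z, we have I(X;Y) ≥ I(X;Z).

Here Z = f(Y) is a deterministic function of Y, forming X → Y → Z.

Original I(X;Y) = 0.0200 bits

After applying f:
P(X,Z) where Z=f(Y):
- P(X,Z=0) = P(X,Y=0)
- P(X,Z=1) = P(X,Y=1) + P(X,Y=2)

I(X;Z) = I(X;f(Y)) = 0.0200 bits

Verification: 0.0200 ≥ 0.0200 ✓

Information cannot be created by processing; the function f can only lose information about X.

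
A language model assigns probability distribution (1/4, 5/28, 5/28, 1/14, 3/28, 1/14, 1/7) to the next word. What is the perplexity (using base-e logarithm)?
6.3991

Perplexity is e^H (or exp(H) for natural log).

First, H = -Σ p log p = 1.8562 nats
Perplexity = e^1.8562 = 6.3991

Interpretation: The model's uncertainty is equivalent to choosing uniformly among 6.4 options.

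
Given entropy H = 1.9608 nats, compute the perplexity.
7.1050

Perplexity is e^H (or exp(H) for natural log).

H = 1.9608 nats
Perplexity = e^1.9608 = 7.1050

Interpretation: The model's uncertainty is equivalent to choosing uniformly among 7.1 options.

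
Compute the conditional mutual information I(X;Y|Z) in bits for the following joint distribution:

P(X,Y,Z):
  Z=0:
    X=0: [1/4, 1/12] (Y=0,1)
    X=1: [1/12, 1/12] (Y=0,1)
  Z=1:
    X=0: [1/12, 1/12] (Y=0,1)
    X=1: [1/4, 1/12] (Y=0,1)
0.0441 bits

Conditional mutual information: I(X;Y|Z) = H(X|Z) + H(Y|Z) - H(X,Y|Z)

H(Z) = 1.0000
H(X,Z) = 1.9183 → H(X|Z) = 0.9183
H(Y,Z) = 1.9183 → H(Y|Z) = 0.9183
H(X,Y,Z) = 2.7925 → H(X,Y|Z) = 1.7925

I(X;Y|Z) = 0.9183 + 0.9183 - 1.7925 = 0.0441 bits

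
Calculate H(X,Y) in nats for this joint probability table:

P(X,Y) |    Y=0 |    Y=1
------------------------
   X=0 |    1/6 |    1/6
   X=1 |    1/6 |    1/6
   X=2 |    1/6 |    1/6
1.7918 nats

Joint entropy is H(X,Y) = -Σ_{x,y} p(x,y) log p(x,y).

Summing over all non-zero entries:
H(X,Y) = -[1/6·log_e(1/6) + 1/6·log_e(1/6) + 1/6·log_e(1/6) + 1/6·log_e(1/6) + 1/6·log_e(1/6) + 1/6·log_e(1/6)]
H(X,Y) = 1.7918 nats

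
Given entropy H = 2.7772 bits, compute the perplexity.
6.8552

Perplexity is 2^H (or exp(H) for natural log).

H = 2.7772 bits
Perplexity = 2^2.7772 = 6.8552

Interpretation: The model's uncertainty is equivalent to choosing uniformly among 6.9 options.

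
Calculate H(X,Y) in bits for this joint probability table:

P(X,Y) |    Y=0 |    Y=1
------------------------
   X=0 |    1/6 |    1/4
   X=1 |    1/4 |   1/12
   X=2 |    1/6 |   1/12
2.4591 bits

Joint entropy is H(X,Y) = -Σ_{x,y} p(x,y) log p(x,y).

Summing over all non-zero entries:
H(X,Y) = -[1/6·log_2(1/6) + 1/4·log_2(1/4) + 1/4·log_2(1/4) + 1/12·log_2(1/12) + 1/6·log_2(1/6) + 1/12·log_2(1/12)]
H(X,Y) = 2.4591 bits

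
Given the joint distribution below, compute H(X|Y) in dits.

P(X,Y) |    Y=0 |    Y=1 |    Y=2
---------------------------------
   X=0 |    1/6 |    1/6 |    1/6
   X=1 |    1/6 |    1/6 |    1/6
0.3010 dits

Using the chain rule: H(X|Y) = H(X,Y) - H(Y)

First, compute H(X,Y) = 0.7782 dits

Marginal P(Y) = (1/3, 1/3, 1/3)
H(Y) = 0.4771 dits

H(X|Y) = H(X,Y) - H(Y) = 0.7782 - 0.4771 = 0.3010 dits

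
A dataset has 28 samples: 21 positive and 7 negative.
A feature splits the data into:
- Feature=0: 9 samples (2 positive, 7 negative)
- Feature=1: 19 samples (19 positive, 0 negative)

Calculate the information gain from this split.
0.5656 bits

Information Gain = H(Y) - H(Y|Feature)

Before split:
P(positive) = 21/28 = 0.7500
H(Y) = 0.8113 bits

After split:
Feature=0: H = 0.7642 bits (weight = 9/28)
Feature=1: H = 0.0000 bits (weight = 19/28)
H(Y|Feature) = (9/28)×0.7642 + (19/28)×0.0000 = 0.2456 bits

Information Gain = 0.8113 - 0.2456 = 0.5656 bits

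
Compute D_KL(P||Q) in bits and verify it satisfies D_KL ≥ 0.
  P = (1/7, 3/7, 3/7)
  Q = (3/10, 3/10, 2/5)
0.1103 bits

KL divergence satisfies the Gibbs inequality: D_KL(P||Q) ≥ 0 for all distributions P, Q.

D_KL(P||Q) = Σ p(x) log(p(x)/q(x))
Term by term:
  x=0: 1/7 × log_2[(1/7)/(3/10)] = -0.1529
  x=1: 3/7 × log_2[(3/7)/(3/10)] = 0.2205
  x=2: 3/7 × log_2[(3/7)/(2/5)] = 0.0427
D_KL(P||Q) = 0.1103 bits

D_KL(P||Q) = 0.1103 ≥ 0 ✓

This non-negativity is a fundamental property: relative entropy cannot be negative because it measures how different Q is from P.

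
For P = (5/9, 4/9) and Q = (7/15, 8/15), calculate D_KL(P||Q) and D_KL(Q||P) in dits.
D_KL(P||Q) = 0.0069, D_KL(Q||P) = 0.0069

KL divergence is not symmetric: D_KL(P||Q) ≠ D_KL(Q||P) in general.

D_KL(P||Q) = 0.0069 dits
D_KL(Q||P) = 0.0069 dits

In this case they happen to be equal (to 4 decimal places).

This asymmetry is why KL divergence is not a true distance metric.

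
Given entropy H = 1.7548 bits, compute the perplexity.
3.3748

Perplexity is 2^H (or exp(H) for natural log).

H = 1.7548 bits
Perplexity = 2^1.7548 = 3.3748

Interpretation: The model's uncertainty is equivalent to choosing uniformly among 3.4 options.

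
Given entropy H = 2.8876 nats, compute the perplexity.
17.9502

Perplexity is e^H (or exp(H) for natural log).

H = 2.8876 nats
Perplexity = e^2.8876 = 17.9502

Interpretation: The model's uncertainty is equivalent to choosing uniformly among 18.0 options.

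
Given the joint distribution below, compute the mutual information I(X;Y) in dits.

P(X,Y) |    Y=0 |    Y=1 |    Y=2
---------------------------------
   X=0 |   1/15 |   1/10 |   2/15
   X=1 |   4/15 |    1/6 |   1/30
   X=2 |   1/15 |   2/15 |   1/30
0.0455 dits

Mutual information: I(X;Y) = H(X) + H(Y) - H(X,Y)

Marginals:
P(X) = (3/10, 7/15, 7/30), H(X) = 0.4588 dits
P(Y) = (2/5, 2/5, 1/5), H(Y) = 0.4581 dits

Joint entropy: H(X,Y) = 0.8714 dits

I(X;Y) = 0.4588 + 0.4581 - 0.8714 = 0.0455 dits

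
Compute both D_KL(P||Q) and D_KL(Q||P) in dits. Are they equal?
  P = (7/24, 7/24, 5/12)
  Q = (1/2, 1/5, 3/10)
D_KL(P||Q) = 0.0390, D_KL(Q||P) = 0.0415

KL divergence is not symmetric: D_KL(P||Q) ≠ D_KL(Q||P) in general.

D_KL(P||Q) = 0.0390 dits
D_KL(Q||P) = 0.0415 dits

No, they are not equal!

This asymmetry is why KL divergence is not a true distance metric.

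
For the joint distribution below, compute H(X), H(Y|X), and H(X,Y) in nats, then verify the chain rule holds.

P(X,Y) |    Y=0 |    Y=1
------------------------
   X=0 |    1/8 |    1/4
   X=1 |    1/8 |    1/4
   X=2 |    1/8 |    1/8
H(X,Y) = 1.7329, H(X) = 1.0822, H(Y|X) = 0.6507 (all in nats)

Chain rule: H(X,Y) = H(X) + H(Y|X)

Left side — joint entropy directly:
H(X,Y) = -Σ p(x,y) log p(x,y) = 1.7329 nats

Right side — compute H(Y|X) from the conditional distributions:
P(X) = (3/8, 3/8, 1/4), so H(X) = 1.0822 nats
H(Y|X) = Σ_x P(X=x) · H(Y|X=x):
  P(Y|X=0) = (1/3, 2/3), H(Y|X=0) = 0.6365, weight P(X=0) = 3/8
  P(Y|X=1) = (1/3, 2/3), H(Y|X=1) = 0.6365, weight P(X=1) = 3/8
  P(Y|X=2) = (1/2, 1/2), H(Y|X=2) = 0.6931, weight P(X=2) = 1/4
H(Y|X) = 0.6507 nats

H(X) + H(Y|X) = 1.0822 + 0.6507 = 1.7329 nats

Both sides equal 1.7329 nats. ✓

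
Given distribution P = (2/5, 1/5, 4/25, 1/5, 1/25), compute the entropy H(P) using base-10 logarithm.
0.6220 dits

Shannon entropy is H(X) = -Σ p(x) log p(x).

For P = (2/5, 1/5, 4/25, 1/5, 1/25):
H = -2/5 × log_10(2/5) -1/5 × log_10(1/5) -4/25 × log_10(4/25) -1/5 × log_10(1/5) -1/25 × log_10(1/25)
H = 0.6220 dits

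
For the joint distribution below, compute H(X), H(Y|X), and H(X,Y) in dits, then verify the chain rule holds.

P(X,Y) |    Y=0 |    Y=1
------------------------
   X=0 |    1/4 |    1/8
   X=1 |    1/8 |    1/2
H(X,Y) = 0.5268, H(X) = 0.2873, H(Y|X) = 0.2395 (all in dits)

Chain rule: H(X,Y) = H(X) + H(Y|X)

Left side — joint entropy directly:
H(X,Y) = -Σ p(x,y) log p(x,y) = 0.5268 dits

Right side — compute H(Y|X) from the conditional distributions:
P(X) = (3/8, 5/8), so H(X) = 0.2873 dits
H(Y|X) = Σ_x P(X=x) · H(Y|X=x):
  P(Y|X=0) = (2/3, 1/3), H(Y|X=0) = 0.2764, weight P(X=0) = 3/8
  P(Y|X=1) = (1/5, 4/5), H(Y|X=1) = 0.2173, weight P(X=1) = 5/8
H(Y|X) = 0.2395 dits

H(X) + H(Y|X) = 0.2873 + 0.2395 = 0.5268 dits

Both sides equal 0.5268 dits. ✓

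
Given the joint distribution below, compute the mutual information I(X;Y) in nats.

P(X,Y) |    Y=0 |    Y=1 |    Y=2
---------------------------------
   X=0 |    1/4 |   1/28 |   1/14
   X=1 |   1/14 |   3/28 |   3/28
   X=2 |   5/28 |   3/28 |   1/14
0.0764 nats

Mutual information: I(X;Y) = H(X) + H(Y) - H(X,Y)

Marginals:
P(X) = (5/14, 2/7, 5/14), H(X) = 1.0934 nats
P(Y) = (1/2, 1/4, 1/4), H(Y) = 1.0397 nats

Joint entropy: H(X,Y) = 2.0567 nats

I(X;Y) = 1.0934 + 1.0397 - 2.0567 = 0.0764 nats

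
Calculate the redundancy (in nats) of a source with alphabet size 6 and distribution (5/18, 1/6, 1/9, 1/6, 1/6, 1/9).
0.0518 nats

Redundancy measures how far a source is from maximum entropy:
R = H_max - H(X)

Maximum entropy for 6 symbols: H_max = log_e(6) = 1.7918 nats
Actual entropy: H(X) = 1.7400 nats
Redundancy: R = 1.7918 - 1.7400 = 0.0518 nats

This redundancy represents potential for compression: the source could be compressed by 0.0518 nats per symbol.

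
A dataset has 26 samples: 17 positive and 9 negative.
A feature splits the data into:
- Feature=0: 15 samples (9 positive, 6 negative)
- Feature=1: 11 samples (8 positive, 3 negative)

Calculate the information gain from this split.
0.0128 bits

Information Gain = H(Y) - H(Y|Feature)

Before split:
P(positive) = 17/26 = 0.6538
H(Y) = 0.9306 bits

After split:
Feature=0: H = 0.9710 bits (weight = 15/26)
Feature=1: H = 0.8454 bits (weight = 11/26)
H(Y|Feature) = (15/26)×0.9710 + (11/26)×0.8454 = 0.9178 bits

Information Gain = 0.9306 - 0.9178 = 0.0128 bits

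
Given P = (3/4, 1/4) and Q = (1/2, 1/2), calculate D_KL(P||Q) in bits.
0.1887 bits

KL divergence: D_KL(P||Q) = Σ p(x) log(p(x)/q(x))

Computing term by term:
  x=0: 3/4 × log_2[(3/4)/(1/2)] = 3/4 × 0.5850 = 0.4387
  x=1: 1/4 × log_2[(1/4)/(1/2)] = 1/4 × -1.0000 = -0.2500

D_KL(P||Q) = 0.1887 bits

Note: KL divergence is always non-negative and equals 0 iff P = Q.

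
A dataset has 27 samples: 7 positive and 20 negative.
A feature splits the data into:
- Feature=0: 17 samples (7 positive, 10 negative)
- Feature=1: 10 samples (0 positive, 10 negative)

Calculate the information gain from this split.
0.2102 bits

Information Gain = H(Y) - H(Y|Feature)

Before split:
P(positive) = 7/27 = 0.2593
H(Y) = 0.8256 bits

After split:
Feature=0: H = 0.9774 bits (weight = 17/27)
Feature=1: H = 0.0000 bits (weight = 10/27)
H(Y|Feature) = (17/27)×0.9774 + (10/27)×0.0000 = 0.6154 bits

Information Gain = 0.8256 - 0.6154 = 0.2102 bits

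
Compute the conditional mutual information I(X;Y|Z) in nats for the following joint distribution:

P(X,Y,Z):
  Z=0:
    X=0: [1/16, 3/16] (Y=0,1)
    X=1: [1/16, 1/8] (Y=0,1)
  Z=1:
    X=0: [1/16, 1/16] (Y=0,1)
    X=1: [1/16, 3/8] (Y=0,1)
0.0337 nats

Conditional mutual information: I(X;Y|Z) = H(X|Z) + H(Y|Z) - H(X,Y|Z)

H(Z) = 0.6853
H(X,Z) = 1.2820 → H(X|Z) = 0.5967
H(Y,Z) = 1.2450 → H(Y|Z) = 0.5597
H(X,Y,Z) = 1.8080 → H(X,Y|Z) = 1.1227

I(X;Y|Z) = 0.5967 + 0.5597 - 1.1227 = 0.0337 nats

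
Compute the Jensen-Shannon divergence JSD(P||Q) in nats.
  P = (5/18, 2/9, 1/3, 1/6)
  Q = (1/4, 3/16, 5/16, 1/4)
0.0055 nats

Jensen-Shannon divergence is:
JSD(P||Q) = 0.5 × D_KL(P||M) + 0.5 × D_KL(Q||M)
where M = 0.5 × (P + Q) is the mixture distribution.

M = 0.5 × (5/18, 2/9, 1/3, 1/6) + 0.5 × (1/4, 3/16, 5/16, 1/4) = (0.263889, 0.204861, 0.322917, 5/24)

D_KL(P||M) = 0.0057 nats
D_KL(Q||M) = 0.0052 nats

JSD(P||Q) = 0.5 × 0.0057 + 0.5 × 0.0052 = 0.0055 nats

Unlike KL divergence, JSD is symmetric and bounded: 0 ≤ JSD ≤ log(2).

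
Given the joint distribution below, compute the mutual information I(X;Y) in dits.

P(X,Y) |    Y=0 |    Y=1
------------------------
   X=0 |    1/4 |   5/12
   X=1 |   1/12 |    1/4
0.0035 dits

Mutual information: I(X;Y) = H(X) + H(Y) - H(X,Y)

Marginals:
P(X) = (2/3, 1/3), H(X) = 0.2764 dits
P(Y) = (1/3, 2/3), H(Y) = 0.2764 dits

Joint entropy: H(X,Y) = 0.5494 dits

I(X;Y) = 0.2764 + 0.2764 - 0.5494 = 0.0035 dits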